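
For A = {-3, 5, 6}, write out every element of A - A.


A - A = {a - a' : a, a' ∈ A}.
Compute a - a' for each ordered pair (a, a'):
a = -3: -3--3=0, -3-5=-8, -3-6=-9
a = 5: 5--3=8, 5-5=0, 5-6=-1
a = 6: 6--3=9, 6-5=1, 6-6=0
Collecting distinct values (and noting 0 appears from a-a):
A - A = {-9, -8, -1, 0, 1, 8, 9}
|A - A| = 7

A - A = {-9, -8, -1, 0, 1, 8, 9}


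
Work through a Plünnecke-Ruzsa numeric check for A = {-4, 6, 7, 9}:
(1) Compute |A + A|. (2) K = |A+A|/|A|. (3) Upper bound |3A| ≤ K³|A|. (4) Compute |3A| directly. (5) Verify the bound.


|A| = 4.
Step 1: Compute A + A by enumerating all 16 pairs.
A + A = {-8, 2, 3, 5, 12, 13, 14, 15, 16, 18}, so |A + A| = 10.
Step 2: Doubling constant K = |A + A|/|A| = 10/4 = 10/4 ≈ 2.5000.
Step 3: Plünnecke-Ruzsa gives |3A| ≤ K³·|A| = (2.5000)³ · 4 ≈ 62.5000.
Step 4: Compute 3A = A + A + A directly by enumerating all triples (a,b,c) ∈ A³; |3A| = 19.
Step 5: Check 19 ≤ 62.5000? Yes ✓.

K = 10/4, Plünnecke-Ruzsa bound K³|A| ≈ 62.5000, |3A| = 19, inequality holds.


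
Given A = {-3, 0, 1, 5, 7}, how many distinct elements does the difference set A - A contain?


A - A = {a - a' : a, a' ∈ A}; |A| = 5.
Bounds: 2|A|-1 ≤ |A - A| ≤ |A|² - |A| + 1, i.e. 9 ≤ |A - A| ≤ 21.
Note: 0 ∈ A - A always (from a - a). The set is symmetric: if d ∈ A - A then -d ∈ A - A.
Enumerate nonzero differences d = a - a' with a > a' (then include -d):
Positive differences: {1, 2, 3, 4, 5, 6, 7, 8, 10}
Full difference set: {0} ∪ (positive diffs) ∪ (negative diffs).
|A - A| = 1 + 2·9 = 19 (matches direct enumeration: 19).

|A - A| = 19


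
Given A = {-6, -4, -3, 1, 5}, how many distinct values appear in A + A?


A + A = {a + a' : a, a' ∈ A}; |A| = 5.
General bounds: 2|A| - 1 ≤ |A + A| ≤ |A|(|A|+1)/2, i.e. 9 ≤ |A + A| ≤ 15.
Lower bound 2|A|-1 is attained iff A is an arithmetic progression.
Enumerate sums a + a' for a ≤ a' (symmetric, so this suffices):
a = -6: -6+-6=-12, -6+-4=-10, -6+-3=-9, -6+1=-5, -6+5=-1
a = -4: -4+-4=-8, -4+-3=-7, -4+1=-3, -4+5=1
a = -3: -3+-3=-6, -3+1=-2, -3+5=2
a = 1: 1+1=2, 1+5=6
a = 5: 5+5=10
Distinct sums: {-12, -10, -9, -8, -7, -6, -5, -3, -2, -1, 1, 2, 6, 10}
|A + A| = 14

|A + A| = 14


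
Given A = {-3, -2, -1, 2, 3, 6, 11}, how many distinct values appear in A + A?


A + A = {a + a' : a, a' ∈ A}; |A| = 7.
General bounds: 2|A| - 1 ≤ |A + A| ≤ |A|(|A|+1)/2, i.e. 13 ≤ |A + A| ≤ 28.
Lower bound 2|A|-1 is attained iff A is an arithmetic progression.
Enumerate sums a + a' for a ≤ a' (symmetric, so this suffices):
a = -3: -3+-3=-6, -3+-2=-5, -3+-1=-4, -3+2=-1, -3+3=0, -3+6=3, -3+11=8
a = -2: -2+-2=-4, -2+-1=-3, -2+2=0, -2+3=1, -2+6=4, -2+11=9
a = -1: -1+-1=-2, -1+2=1, -1+3=2, -1+6=5, -1+11=10
a = 2: 2+2=4, 2+3=5, 2+6=8, 2+11=13
a = 3: 3+3=6, 3+6=9, 3+11=14
a = 6: 6+6=12, 6+11=17
a = 11: 11+11=22
Distinct sums: {-6, -5, -4, -3, -2, -1, 0, 1, 2, 3, 4, 5, 6, 8, 9, 10, 12, 13, 14, 17, 22}
|A + A| = 21

|A + A| = 21


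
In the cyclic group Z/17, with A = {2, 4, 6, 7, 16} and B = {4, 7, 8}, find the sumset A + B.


Work in Z/17Z: reduce every sum a + b modulo 17.
Enumerate all 15 pairs:
a = 2: 2+4=6, 2+7=9, 2+8=10
a = 4: 4+4=8, 4+7=11, 4+8=12
a = 6: 6+4=10, 6+7=13, 6+8=14
a = 7: 7+4=11, 7+7=14, 7+8=15
a = 16: 16+4=3, 16+7=6, 16+8=7
Distinct residues collected: {3, 6, 7, 8, 9, 10, 11, 12, 13, 14, 15}
|A + B| = 11 (out of 17 total residues).

A + B = {3, 6, 7, 8, 9, 10, 11, 12, 13, 14, 15}


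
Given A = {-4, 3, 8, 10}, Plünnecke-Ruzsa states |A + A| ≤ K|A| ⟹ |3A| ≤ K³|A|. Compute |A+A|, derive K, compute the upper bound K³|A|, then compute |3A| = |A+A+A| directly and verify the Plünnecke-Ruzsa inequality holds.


|A| = 4.
Step 1: Compute A + A by enumerating all 16 pairs.
A + A = {-8, -1, 4, 6, 11, 13, 16, 18, 20}, so |A + A| = 9.
Step 2: Doubling constant K = |A + A|/|A| = 9/4 = 9/4 ≈ 2.2500.
Step 3: Plünnecke-Ruzsa gives |3A| ≤ K³·|A| = (2.2500)³ · 4 ≈ 45.5625.
Step 4: Compute 3A = A + A + A directly by enumerating all triples (a,b,c) ∈ A³; |3A| = 16.
Step 5: Check 16 ≤ 45.5625? Yes ✓.

K = 9/4, Plünnecke-Ruzsa bound K³|A| ≈ 45.5625, |3A| = 16, inequality holds.


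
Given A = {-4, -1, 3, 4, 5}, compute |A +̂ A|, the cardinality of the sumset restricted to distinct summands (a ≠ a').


Restricted sumset: A +̂ A = {a + a' : a ∈ A, a' ∈ A, a ≠ a'}.
Equivalently, take A + A and drop any sum 2a that is achievable ONLY as a + a for a ∈ A (i.e. sums representable only with equal summands).
Enumerate pairs (a, a') with a < a' (symmetric, so each unordered pair gives one sum; this covers all a ≠ a'):
  -4 + -1 = -5
  -4 + 3 = -1
  -4 + 4 = 0
  -4 + 5 = 1
  -1 + 3 = 2
  -1 + 4 = 3
  -1 + 5 = 4
  3 + 4 = 7
  3 + 5 = 8
  4 + 5 = 9
Collected distinct sums: {-5, -1, 0, 1, 2, 3, 4, 7, 8, 9}
|A +̂ A| = 10
(Reference bound: |A +̂ A| ≥ 2|A| - 3 for |A| ≥ 2, with |A| = 5 giving ≥ 7.)

|A +̂ A| = 10


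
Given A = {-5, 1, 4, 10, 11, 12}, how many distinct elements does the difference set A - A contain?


A - A = {a - a' : a, a' ∈ A}; |A| = 6.
Bounds: 2|A|-1 ≤ |A - A| ≤ |A|² - |A| + 1, i.e. 11 ≤ |A - A| ≤ 31.
Note: 0 ∈ A - A always (from a - a). The set is symmetric: if d ∈ A - A then -d ∈ A - A.
Enumerate nonzero differences d = a - a' with a > a' (then include -d):
Positive differences: {1, 2, 3, 6, 7, 8, 9, 10, 11, 15, 16, 17}
Full difference set: {0} ∪ (positive diffs) ∪ (negative diffs).
|A - A| = 1 + 2·12 = 25 (matches direct enumeration: 25).

|A - A| = 25


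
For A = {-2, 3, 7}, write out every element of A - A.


A - A = {a - a' : a, a' ∈ A}.
Compute a - a' for each ordered pair (a, a'):
a = -2: -2--2=0, -2-3=-5, -2-7=-9
a = 3: 3--2=5, 3-3=0, 3-7=-4
a = 7: 7--2=9, 7-3=4, 7-7=0
Collecting distinct values (and noting 0 appears from a-a):
A - A = {-9, -5, -4, 0, 4, 5, 9}
|A - A| = 7

A - A = {-9, -5, -4, 0, 4, 5, 9}


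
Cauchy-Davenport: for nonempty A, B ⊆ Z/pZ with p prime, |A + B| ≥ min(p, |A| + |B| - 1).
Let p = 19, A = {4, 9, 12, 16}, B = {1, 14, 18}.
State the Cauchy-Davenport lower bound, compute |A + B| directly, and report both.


Cauchy-Davenport: |A + B| ≥ min(p, |A| + |B| - 1) for A, B nonempty in Z/pZ.
|A| = 4, |B| = 3, p = 19.
CD lower bound = min(19, 4 + 3 - 1) = min(19, 6) = 6.
Compute A + B mod 19 directly:
a = 4: 4+1=5, 4+14=18, 4+18=3
a = 9: 9+1=10, 9+14=4, 9+18=8
a = 12: 12+1=13, 12+14=7, 12+18=11
a = 16: 16+1=17, 16+14=11, 16+18=15
A + B = {3, 4, 5, 7, 8, 10, 11, 13, 15, 17, 18}, so |A + B| = 11.
Verify: 11 ≥ 6? Yes ✓.

CD lower bound = 6, actual |A + B| = 11.


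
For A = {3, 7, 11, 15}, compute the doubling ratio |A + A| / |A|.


|A| = 4.
Compute A + A by enumerating all 16 pairs.
A + A = {6, 10, 14, 18, 22, 26, 30}, so |A + A| = 7.
K = |A + A| / |A| = 7/4 (already in lowest terms) ≈ 1.7500.
Reference: AP of size 4 gives K = 7/4 ≈ 1.7500; a fully generic set of size 4 gives K ≈ 2.5000.

|A| = 4, |A + A| = 7, K = 7/4.


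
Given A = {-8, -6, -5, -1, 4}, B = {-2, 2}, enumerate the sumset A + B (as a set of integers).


A + B = {a + b : a ∈ A, b ∈ B}.
Enumerate all |A|·|B| = 5·2 = 10 pairs (a, b) and collect distinct sums.
a = -8: -8+-2=-10, -8+2=-6
a = -6: -6+-2=-8, -6+2=-4
a = -5: -5+-2=-7, -5+2=-3
a = -1: -1+-2=-3, -1+2=1
a = 4: 4+-2=2, 4+2=6
Collecting distinct sums: A + B = {-10, -8, -7, -6, -4, -3, 1, 2, 6}
|A + B| = 9

A + B = {-10, -8, -7, -6, -4, -3, 1, 2, 6}


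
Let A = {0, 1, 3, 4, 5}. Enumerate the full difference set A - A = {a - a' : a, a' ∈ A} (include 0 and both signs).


A - A = {a - a' : a, a' ∈ A}.
Compute a - a' for each ordered pair (a, a'):
a = 0: 0-0=0, 0-1=-1, 0-3=-3, 0-4=-4, 0-5=-5
a = 1: 1-0=1, 1-1=0, 1-3=-2, 1-4=-3, 1-5=-4
a = 3: 3-0=3, 3-1=2, 3-3=0, 3-4=-1, 3-5=-2
a = 4: 4-0=4, 4-1=3, 4-3=1, 4-4=0, 4-5=-1
a = 5: 5-0=5, 5-1=4, 5-3=2, 5-4=1, 5-5=0
Collecting distinct values (and noting 0 appears from a-a):
A - A = {-5, -4, -3, -2, -1, 0, 1, 2, 3, 4, 5}
|A - A| = 11

A - A = {-5, -4, -3, -2, -1, 0, 1, 2, 3, 4, 5}


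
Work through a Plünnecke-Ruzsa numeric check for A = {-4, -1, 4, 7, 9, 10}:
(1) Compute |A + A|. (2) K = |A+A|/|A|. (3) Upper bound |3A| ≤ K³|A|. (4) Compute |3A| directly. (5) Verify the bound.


|A| = 6.
Step 1: Compute A + A by enumerating all 36 pairs.
A + A = {-8, -5, -2, 0, 3, 5, 6, 8, 9, 11, 13, 14, 16, 17, 18, 19, 20}, so |A + A| = 17.
Step 2: Doubling constant K = |A + A|/|A| = 17/6 = 17/6 ≈ 2.8333.
Step 3: Plünnecke-Ruzsa gives |3A| ≤ K³·|A| = (2.8333)³ · 6 ≈ 136.4722.
Step 4: Compute 3A = A + A + A directly by enumerating all triples (a,b,c) ∈ A³; |3A| = 33.
Step 5: Check 33 ≤ 136.4722? Yes ✓.

K = 17/6, Plünnecke-Ruzsa bound K³|A| ≈ 136.4722, |3A| = 33, inequality holds.


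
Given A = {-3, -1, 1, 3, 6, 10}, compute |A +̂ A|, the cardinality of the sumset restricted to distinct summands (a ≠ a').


Restricted sumset: A +̂ A = {a + a' : a ∈ A, a' ∈ A, a ≠ a'}.
Equivalently, take A + A and drop any sum 2a that is achievable ONLY as a + a for a ∈ A (i.e. sums representable only with equal summands).
Enumerate pairs (a, a') with a < a' (symmetric, so each unordered pair gives one sum; this covers all a ≠ a'):
  -3 + -1 = -4
  -3 + 1 = -2
  -3 + 3 = 0
  -3 + 6 = 3
  -3 + 10 = 7
  -1 + 1 = 0
  -1 + 3 = 2
  -1 + 6 = 5
  -1 + 10 = 9
  1 + 3 = 4
  1 + 6 = 7
  1 + 10 = 11
  3 + 6 = 9
  3 + 10 = 13
  6 + 10 = 16
Collected distinct sums: {-4, -2, 0, 2, 3, 4, 5, 7, 9, 11, 13, 16}
|A +̂ A| = 12
(Reference bound: |A +̂ A| ≥ 2|A| - 3 for |A| ≥ 2, with |A| = 6 giving ≥ 9.)

|A +̂ A| = 12


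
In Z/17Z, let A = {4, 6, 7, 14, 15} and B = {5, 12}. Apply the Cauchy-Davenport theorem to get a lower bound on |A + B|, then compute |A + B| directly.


Cauchy-Davenport: |A + B| ≥ min(p, |A| + |B| - 1) for A, B nonempty in Z/pZ.
|A| = 5, |B| = 2, p = 17.
CD lower bound = min(17, 5 + 2 - 1) = min(17, 6) = 6.
Compute A + B mod 17 directly:
a = 4: 4+5=9, 4+12=16
a = 6: 6+5=11, 6+12=1
a = 7: 7+5=12, 7+12=2
a = 14: 14+5=2, 14+12=9
a = 15: 15+5=3, 15+12=10
A + B = {1, 2, 3, 9, 10, 11, 12, 16}, so |A + B| = 8.
Verify: 8 ≥ 6? Yes ✓.

CD lower bound = 6, actual |A + B| = 8.


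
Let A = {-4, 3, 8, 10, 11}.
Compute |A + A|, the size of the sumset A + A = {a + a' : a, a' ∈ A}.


A + A = {a + a' : a, a' ∈ A}; |A| = 5.
General bounds: 2|A| - 1 ≤ |A + A| ≤ |A|(|A|+1)/2, i.e. 9 ≤ |A + A| ≤ 15.
Lower bound 2|A|-1 is attained iff A is an arithmetic progression.
Enumerate sums a + a' for a ≤ a' (symmetric, so this suffices):
a = -4: -4+-4=-8, -4+3=-1, -4+8=4, -4+10=6, -4+11=7
a = 3: 3+3=6, 3+8=11, 3+10=13, 3+11=14
a = 8: 8+8=16, 8+10=18, 8+11=19
a = 10: 10+10=20, 10+11=21
a = 11: 11+11=22
Distinct sums: {-8, -1, 4, 6, 7, 11, 13, 14, 16, 18, 19, 20, 21, 22}
|A + A| = 14

|A + A| = 14


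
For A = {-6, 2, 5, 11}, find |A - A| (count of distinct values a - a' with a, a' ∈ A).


A - A = {a - a' : a, a' ∈ A}; |A| = 4.
Bounds: 2|A|-1 ≤ |A - A| ≤ |A|² - |A| + 1, i.e. 7 ≤ |A - A| ≤ 13.
Note: 0 ∈ A - A always (from a - a). The set is symmetric: if d ∈ A - A then -d ∈ A - A.
Enumerate nonzero differences d = a - a' with a > a' (then include -d):
Positive differences: {3, 6, 8, 9, 11, 17}
Full difference set: {0} ∪ (positive diffs) ∪ (negative diffs).
|A - A| = 1 + 2·6 = 13 (matches direct enumeration: 13).

|A - A| = 13


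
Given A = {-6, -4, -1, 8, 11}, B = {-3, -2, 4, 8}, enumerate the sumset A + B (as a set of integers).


A + B = {a + b : a ∈ A, b ∈ B}.
Enumerate all |A|·|B| = 5·4 = 20 pairs (a, b) and collect distinct sums.
a = -6: -6+-3=-9, -6+-2=-8, -6+4=-2, -6+8=2
a = -4: -4+-3=-7, -4+-2=-6, -4+4=0, -4+8=4
a = -1: -1+-3=-4, -1+-2=-3, -1+4=3, -1+8=7
a = 8: 8+-3=5, 8+-2=6, 8+4=12, 8+8=16
a = 11: 11+-3=8, 11+-2=9, 11+4=15, 11+8=19
Collecting distinct sums: A + B = {-9, -8, -7, -6, -4, -3, -2, 0, 2, 3, 4, 5, 6, 7, 8, 9, 12, 15, 16, 19}
|A + B| = 20

A + B = {-9, -8, -7, -6, -4, -3, -2, 0, 2, 3, 4, 5, 6, 7, 8, 9, 12, 15, 16, 19}


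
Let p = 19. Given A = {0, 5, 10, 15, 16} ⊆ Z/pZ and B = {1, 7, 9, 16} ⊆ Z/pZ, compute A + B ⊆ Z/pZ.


Work in Z/19Z: reduce every sum a + b modulo 19.
Enumerate all 20 pairs:
a = 0: 0+1=1, 0+7=7, 0+9=9, 0+16=16
a = 5: 5+1=6, 5+7=12, 5+9=14, 5+16=2
a = 10: 10+1=11, 10+7=17, 10+9=0, 10+16=7
a = 15: 15+1=16, 15+7=3, 15+9=5, 15+16=12
a = 16: 16+1=17, 16+7=4, 16+9=6, 16+16=13
Distinct residues collected: {0, 1, 2, 3, 4, 5, 6, 7, 9, 11, 12, 13, 14, 16, 17}
|A + B| = 15 (out of 19 total residues).

A + B = {0, 1, 2, 3, 4, 5, 6, 7, 9, 11, 12, 13, 14, 16, 17}


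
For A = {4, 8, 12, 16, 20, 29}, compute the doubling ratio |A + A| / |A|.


|A| = 6.
Compute A + A by enumerating all 36 pairs.
A + A = {8, 12, 16, 20, 24, 28, 32, 33, 36, 37, 40, 41, 45, 49, 58}, so |A + A| = 15.
K = |A + A| / |A| = 15/6 = 5/2 ≈ 2.5000.
Reference: AP of size 6 gives K = 11/6 ≈ 1.8333; a fully generic set of size 6 gives K ≈ 3.5000.

|A| = 6, |A + A| = 15, K = 15/6 = 5/2.


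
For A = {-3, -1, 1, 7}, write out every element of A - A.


A - A = {a - a' : a, a' ∈ A}.
Compute a - a' for each ordered pair (a, a'):
a = -3: -3--3=0, -3--1=-2, -3-1=-4, -3-7=-10
a = -1: -1--3=2, -1--1=0, -1-1=-2, -1-7=-8
a = 1: 1--3=4, 1--1=2, 1-1=0, 1-7=-6
a = 7: 7--3=10, 7--1=8, 7-1=6, 7-7=0
Collecting distinct values (and noting 0 appears from a-a):
A - A = {-10, -8, -6, -4, -2, 0, 2, 4, 6, 8, 10}
|A - A| = 11

A - A = {-10, -8, -6, -4, -2, 0, 2, 4, 6, 8, 10}


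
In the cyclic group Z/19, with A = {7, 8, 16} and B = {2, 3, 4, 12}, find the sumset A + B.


Work in Z/19Z: reduce every sum a + b modulo 19.
Enumerate all 12 pairs:
a = 7: 7+2=9, 7+3=10, 7+4=11, 7+12=0
a = 8: 8+2=10, 8+3=11, 8+4=12, 8+12=1
a = 16: 16+2=18, 16+3=0, 16+4=1, 16+12=9
Distinct residues collected: {0, 1, 9, 10, 11, 12, 18}
|A + B| = 7 (out of 19 total residues).

A + B = {0, 1, 9, 10, 11, 12, 18}


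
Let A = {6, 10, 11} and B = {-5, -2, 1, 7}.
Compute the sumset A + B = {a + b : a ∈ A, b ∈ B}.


A + B = {a + b : a ∈ A, b ∈ B}.
Enumerate all |A|·|B| = 3·4 = 12 pairs (a, b) and collect distinct sums.
a = 6: 6+-5=1, 6+-2=4, 6+1=7, 6+7=13
a = 10: 10+-5=5, 10+-2=8, 10+1=11, 10+7=17
a = 11: 11+-5=6, 11+-2=9, 11+1=12, 11+7=18
Collecting distinct sums: A + B = {1, 4, 5, 6, 7, 8, 9, 11, 12, 13, 17, 18}
|A + B| = 12

A + B = {1, 4, 5, 6, 7, 8, 9, 11, 12, 13, 17, 18}


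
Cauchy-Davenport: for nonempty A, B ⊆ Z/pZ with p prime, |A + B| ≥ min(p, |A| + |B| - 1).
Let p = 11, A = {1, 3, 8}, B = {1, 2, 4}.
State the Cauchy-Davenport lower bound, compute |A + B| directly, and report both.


Cauchy-Davenport: |A + B| ≥ min(p, |A| + |B| - 1) for A, B nonempty in Z/pZ.
|A| = 3, |B| = 3, p = 11.
CD lower bound = min(11, 3 + 3 - 1) = min(11, 5) = 5.
Compute A + B mod 11 directly:
a = 1: 1+1=2, 1+2=3, 1+4=5
a = 3: 3+1=4, 3+2=5, 3+4=7
a = 8: 8+1=9, 8+2=10, 8+4=1
A + B = {1, 2, 3, 4, 5, 7, 9, 10}, so |A + B| = 8.
Verify: 8 ≥ 5? Yes ✓.

CD lower bound = 5, actual |A + B| = 8.


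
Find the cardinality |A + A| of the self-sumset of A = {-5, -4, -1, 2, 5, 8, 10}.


A + A = {a + a' : a, a' ∈ A}; |A| = 7.
General bounds: 2|A| - 1 ≤ |A + A| ≤ |A|(|A|+1)/2, i.e. 13 ≤ |A + A| ≤ 28.
Lower bound 2|A|-1 is attained iff A is an arithmetic progression.
Enumerate sums a + a' for a ≤ a' (symmetric, so this suffices):
a = -5: -5+-5=-10, -5+-4=-9, -5+-1=-6, -5+2=-3, -5+5=0, -5+8=3, -5+10=5
a = -4: -4+-4=-8, -4+-1=-5, -4+2=-2, -4+5=1, -4+8=4, -4+10=6
a = -1: -1+-1=-2, -1+2=1, -1+5=4, -1+8=7, -1+10=9
a = 2: 2+2=4, 2+5=7, 2+8=10, 2+10=12
a = 5: 5+5=10, 5+8=13, 5+10=15
a = 8: 8+8=16, 8+10=18
a = 10: 10+10=20
Distinct sums: {-10, -9, -8, -6, -5, -3, -2, 0, 1, 3, 4, 5, 6, 7, 9, 10, 12, 13, 15, 16, 18, 20}
|A + A| = 22

|A + A| = 22


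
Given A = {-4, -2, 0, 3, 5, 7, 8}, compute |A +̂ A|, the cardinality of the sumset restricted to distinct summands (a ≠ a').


Restricted sumset: A +̂ A = {a + a' : a ∈ A, a' ∈ A, a ≠ a'}.
Equivalently, take A + A and drop any sum 2a that is achievable ONLY as a + a for a ∈ A (i.e. sums representable only with equal summands).
Enumerate pairs (a, a') with a < a' (symmetric, so each unordered pair gives one sum; this covers all a ≠ a'):
  -4 + -2 = -6
  -4 + 0 = -4
  -4 + 3 = -1
  -4 + 5 = 1
  -4 + 7 = 3
  -4 + 8 = 4
  -2 + 0 = -2
  -2 + 3 = 1
  -2 + 5 = 3
  -2 + 7 = 5
  -2 + 8 = 6
  0 + 3 = 3
  0 + 5 = 5
  0 + 7 = 7
  0 + 8 = 8
  3 + 5 = 8
  3 + 7 = 10
  3 + 8 = 11
  5 + 7 = 12
  5 + 8 = 13
  7 + 8 = 15
Collected distinct sums: {-6, -4, -2, -1, 1, 3, 4, 5, 6, 7, 8, 10, 11, 12, 13, 15}
|A +̂ A| = 16
(Reference bound: |A +̂ A| ≥ 2|A| - 3 for |A| ≥ 2, with |A| = 7 giving ≥ 11.)

|A +̂ A| = 16


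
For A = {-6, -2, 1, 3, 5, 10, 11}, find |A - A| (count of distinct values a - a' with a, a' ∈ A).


A - A = {a - a' : a, a' ∈ A}; |A| = 7.
Bounds: 2|A|-1 ≤ |A - A| ≤ |A|² - |A| + 1, i.e. 13 ≤ |A - A| ≤ 43.
Note: 0 ∈ A - A always (from a - a). The set is symmetric: if d ∈ A - A then -d ∈ A - A.
Enumerate nonzero differences d = a - a' with a > a' (then include -d):
Positive differences: {1, 2, 3, 4, 5, 6, 7, 8, 9, 10, 11, 12, 13, 16, 17}
Full difference set: {0} ∪ (positive diffs) ∪ (negative diffs).
|A - A| = 1 + 2·15 = 31 (matches direct enumeration: 31).

|A - A| = 31


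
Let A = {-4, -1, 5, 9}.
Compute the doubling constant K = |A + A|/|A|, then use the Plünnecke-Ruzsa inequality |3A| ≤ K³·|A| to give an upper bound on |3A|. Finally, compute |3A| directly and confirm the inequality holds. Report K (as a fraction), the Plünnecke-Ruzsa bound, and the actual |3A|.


|A| = 4.
Step 1: Compute A + A by enumerating all 16 pairs.
A + A = {-8, -5, -2, 1, 4, 5, 8, 10, 14, 18}, so |A + A| = 10.
Step 2: Doubling constant K = |A + A|/|A| = 10/4 = 10/4 ≈ 2.5000.
Step 3: Plünnecke-Ruzsa gives |3A| ≤ K³·|A| = (2.5000)³ · 4 ≈ 62.5000.
Step 4: Compute 3A = A + A + A directly by enumerating all triples (a,b,c) ∈ A³; |3A| = 19.
Step 5: Check 19 ≤ 62.5000? Yes ✓.

K = 10/4, Plünnecke-Ruzsa bound K³|A| ≈ 62.5000, |3A| = 19, inequality holds.


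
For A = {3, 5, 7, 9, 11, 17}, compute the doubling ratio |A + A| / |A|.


|A| = 6.
Compute A + A by enumerating all 36 pairs.
A + A = {6, 8, 10, 12, 14, 16, 18, 20, 22, 24, 26, 28, 34}, so |A + A| = 13.
K = |A + A| / |A| = 13/6 (already in lowest terms) ≈ 2.1667.
Reference: AP of size 6 gives K = 11/6 ≈ 1.8333; a fully generic set of size 6 gives K ≈ 3.5000.

|A| = 6, |A + A| = 13, K = 13/6.


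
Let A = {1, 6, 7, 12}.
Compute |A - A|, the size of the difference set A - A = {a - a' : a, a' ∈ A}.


A - A = {a - a' : a, a' ∈ A}; |A| = 4.
Bounds: 2|A|-1 ≤ |A - A| ≤ |A|² - |A| + 1, i.e. 7 ≤ |A - A| ≤ 13.
Note: 0 ∈ A - A always (from a - a). The set is symmetric: if d ∈ A - A then -d ∈ A - A.
Enumerate nonzero differences d = a - a' with a > a' (then include -d):
Positive differences: {1, 5, 6, 11}
Full difference set: {0} ∪ (positive diffs) ∪ (negative diffs).
|A - A| = 1 + 2·4 = 9 (matches direct enumeration: 9).

|A - A| = 9


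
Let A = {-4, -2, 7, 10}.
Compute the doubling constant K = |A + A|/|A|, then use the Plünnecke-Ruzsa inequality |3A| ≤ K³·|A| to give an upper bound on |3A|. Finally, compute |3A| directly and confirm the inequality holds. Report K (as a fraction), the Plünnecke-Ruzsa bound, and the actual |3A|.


|A| = 4.
Step 1: Compute A + A by enumerating all 16 pairs.
A + A = {-8, -6, -4, 3, 5, 6, 8, 14, 17, 20}, so |A + A| = 10.
Step 2: Doubling constant K = |A + A|/|A| = 10/4 = 10/4 ≈ 2.5000.
Step 3: Plünnecke-Ruzsa gives |3A| ≤ K³·|A| = (2.5000)³ · 4 ≈ 62.5000.
Step 4: Compute 3A = A + A + A directly by enumerating all triples (a,b,c) ∈ A³; |3A| = 20.
Step 5: Check 20 ≤ 62.5000? Yes ✓.

K = 10/4, Plünnecke-Ruzsa bound K³|A| ≈ 62.5000, |3A| = 20, inequality holds.


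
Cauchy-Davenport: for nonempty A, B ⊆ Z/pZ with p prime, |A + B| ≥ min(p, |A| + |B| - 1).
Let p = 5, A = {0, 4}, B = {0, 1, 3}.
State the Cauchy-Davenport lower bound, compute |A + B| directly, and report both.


Cauchy-Davenport: |A + B| ≥ min(p, |A| + |B| - 1) for A, B nonempty in Z/pZ.
|A| = 2, |B| = 3, p = 5.
CD lower bound = min(5, 2 + 3 - 1) = min(5, 4) = 4.
Compute A + B mod 5 directly:
a = 0: 0+0=0, 0+1=1, 0+3=3
a = 4: 4+0=4, 4+1=0, 4+3=2
A + B = {0, 1, 2, 3, 4}, so |A + B| = 5.
Verify: 5 ≥ 4? Yes ✓.

CD lower bound = 4, actual |A + B| = 5.


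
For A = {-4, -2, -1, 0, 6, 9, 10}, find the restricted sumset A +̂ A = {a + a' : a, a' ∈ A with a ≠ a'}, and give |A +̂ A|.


Restricted sumset: A +̂ A = {a + a' : a ∈ A, a' ∈ A, a ≠ a'}.
Equivalently, take A + A and drop any sum 2a that is achievable ONLY as a + a for a ∈ A (i.e. sums representable only with equal summands).
Enumerate pairs (a, a') with a < a' (symmetric, so each unordered pair gives one sum; this covers all a ≠ a'):
  -4 + -2 = -6
  -4 + -1 = -5
  -4 + 0 = -4
  -4 + 6 = 2
  -4 + 9 = 5
  -4 + 10 = 6
  -2 + -1 = -3
  -2 + 0 = -2
  -2 + 6 = 4
  -2 + 9 = 7
  -2 + 10 = 8
  -1 + 0 = -1
  -1 + 6 = 5
  -1 + 9 = 8
  -1 + 10 = 9
  0 + 6 = 6
  0 + 9 = 9
  0 + 10 = 10
  6 + 9 = 15
  6 + 10 = 16
  9 + 10 = 19
Collected distinct sums: {-6, -5, -4, -3, -2, -1, 2, 4, 5, 6, 7, 8, 9, 10, 15, 16, 19}
|A +̂ A| = 17
(Reference bound: |A +̂ A| ≥ 2|A| - 3 for |A| ≥ 2, with |A| = 7 giving ≥ 11.)

|A +̂ A| = 17


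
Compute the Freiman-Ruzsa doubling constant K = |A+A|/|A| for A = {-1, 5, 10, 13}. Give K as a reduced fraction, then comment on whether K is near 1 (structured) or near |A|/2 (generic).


|A| = 4.
Compute A + A by enumerating all 16 pairs.
A + A = {-2, 4, 9, 10, 12, 15, 18, 20, 23, 26}, so |A + A| = 10.
K = |A + A| / |A| = 10/4 = 5/2 ≈ 2.5000.
Reference: AP of size 4 gives K = 7/4 ≈ 1.7500; a fully generic set of size 4 gives K ≈ 2.5000.

|A| = 4, |A + A| = 10, K = 10/4 = 5/2.


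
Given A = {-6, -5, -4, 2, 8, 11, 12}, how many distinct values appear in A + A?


A + A = {a + a' : a, a' ∈ A}; |A| = 7.
General bounds: 2|A| - 1 ≤ |A + A| ≤ |A|(|A|+1)/2, i.e. 13 ≤ |A + A| ≤ 28.
Lower bound 2|A|-1 is attained iff A is an arithmetic progression.
Enumerate sums a + a' for a ≤ a' (symmetric, so this suffices):
a = -6: -6+-6=-12, -6+-5=-11, -6+-4=-10, -6+2=-4, -6+8=2, -6+11=5, -6+12=6
a = -5: -5+-5=-10, -5+-4=-9, -5+2=-3, -5+8=3, -5+11=6, -5+12=7
a = -4: -4+-4=-8, -4+2=-2, -4+8=4, -4+11=7, -4+12=8
a = 2: 2+2=4, 2+8=10, 2+11=13, 2+12=14
a = 8: 8+8=16, 8+11=19, 8+12=20
a = 11: 11+11=22, 11+12=23
a = 12: 12+12=24
Distinct sums: {-12, -11, -10, -9, -8, -4, -3, -2, 2, 3, 4, 5, 6, 7, 8, 10, 13, 14, 16, 19, 20, 22, 23, 24}
|A + A| = 24

|A + A| = 24


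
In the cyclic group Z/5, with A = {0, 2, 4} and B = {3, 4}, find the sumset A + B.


Work in Z/5Z: reduce every sum a + b modulo 5.
Enumerate all 6 pairs:
a = 0: 0+3=3, 0+4=4
a = 2: 2+3=0, 2+4=1
a = 4: 4+3=2, 4+4=3
Distinct residues collected: {0, 1, 2, 3, 4}
|A + B| = 5 (out of 5 total residues).

A + B = {0, 1, 2, 3, 4}


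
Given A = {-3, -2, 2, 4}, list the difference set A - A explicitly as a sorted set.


A - A = {a - a' : a, a' ∈ A}.
Compute a - a' for each ordered pair (a, a'):
a = -3: -3--3=0, -3--2=-1, -3-2=-5, -3-4=-7
a = -2: -2--3=1, -2--2=0, -2-2=-4, -2-4=-6
a = 2: 2--3=5, 2--2=4, 2-2=0, 2-4=-2
a = 4: 4--3=7, 4--2=6, 4-2=2, 4-4=0
Collecting distinct values (and noting 0 appears from a-a):
A - A = {-7, -6, -5, -4, -2, -1, 0, 1, 2, 4, 5, 6, 7}
|A - A| = 13

A - A = {-7, -6, -5, -4, -2, -1, 0, 1, 2, 4, 5, 6, 7}


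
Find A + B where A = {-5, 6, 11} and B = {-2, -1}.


A + B = {a + b : a ∈ A, b ∈ B}.
Enumerate all |A|·|B| = 3·2 = 6 pairs (a, b) and collect distinct sums.
a = -5: -5+-2=-7, -5+-1=-6
a = 6: 6+-2=4, 6+-1=5
a = 11: 11+-2=9, 11+-1=10
Collecting distinct sums: A + B = {-7, -6, 4, 5, 9, 10}
|A + B| = 6

A + B = {-7, -6, 4, 5, 9, 10}


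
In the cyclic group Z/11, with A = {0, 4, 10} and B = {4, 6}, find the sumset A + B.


Work in Z/11Z: reduce every sum a + b modulo 11.
Enumerate all 6 pairs:
a = 0: 0+4=4, 0+6=6
a = 4: 4+4=8, 4+6=10
a = 10: 10+4=3, 10+6=5
Distinct residues collected: {3, 4, 5, 6, 8, 10}
|A + B| = 6 (out of 11 total residues).

A + B = {3, 4, 5, 6, 8, 10}


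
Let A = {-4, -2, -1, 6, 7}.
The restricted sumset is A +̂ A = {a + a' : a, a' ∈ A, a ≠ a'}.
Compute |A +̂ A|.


Restricted sumset: A +̂ A = {a + a' : a ∈ A, a' ∈ A, a ≠ a'}.
Equivalently, take A + A and drop any sum 2a that is achievable ONLY as a + a for a ∈ A (i.e. sums representable only with equal summands).
Enumerate pairs (a, a') with a < a' (symmetric, so each unordered pair gives one sum; this covers all a ≠ a'):
  -4 + -2 = -6
  -4 + -1 = -5
  -4 + 6 = 2
  -4 + 7 = 3
  -2 + -1 = -3
  -2 + 6 = 4
  -2 + 7 = 5
  -1 + 6 = 5
  -1 + 7 = 6
  6 + 7 = 13
Collected distinct sums: {-6, -5, -3, 2, 3, 4, 5, 6, 13}
|A +̂ A| = 9
(Reference bound: |A +̂ A| ≥ 2|A| - 3 for |A| ≥ 2, with |A| = 5 giving ≥ 7.)

|A +̂ A| = 9


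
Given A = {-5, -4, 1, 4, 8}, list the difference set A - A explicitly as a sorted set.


A - A = {a - a' : a, a' ∈ A}.
Compute a - a' for each ordered pair (a, a'):
a = -5: -5--5=0, -5--4=-1, -5-1=-6, -5-4=-9, -5-8=-13
a = -4: -4--5=1, -4--4=0, -4-1=-5, -4-4=-8, -4-8=-12
a = 1: 1--5=6, 1--4=5, 1-1=0, 1-4=-3, 1-8=-7
a = 4: 4--5=9, 4--4=8, 4-1=3, 4-4=0, 4-8=-4
a = 8: 8--5=13, 8--4=12, 8-1=7, 8-4=4, 8-8=0
Collecting distinct values (and noting 0 appears from a-a):
A - A = {-13, -12, -9, -8, -7, -6, -5, -4, -3, -1, 0, 1, 3, 4, 5, 6, 7, 8, 9, 12, 13}
|A - A| = 21

A - A = {-13, -12, -9, -8, -7, -6, -5, -4, -3, -1, 0, 1, 3, 4, 5, 6, 7, 8, 9, 12, 13}


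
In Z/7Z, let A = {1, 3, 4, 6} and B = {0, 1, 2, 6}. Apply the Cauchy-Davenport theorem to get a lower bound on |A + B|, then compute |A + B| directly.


Cauchy-Davenport: |A + B| ≥ min(p, |A| + |B| - 1) for A, B nonempty in Z/pZ.
|A| = 4, |B| = 4, p = 7.
CD lower bound = min(7, 4 + 4 - 1) = min(7, 7) = 7.
Compute A + B mod 7 directly:
a = 1: 1+0=1, 1+1=2, 1+2=3, 1+6=0
a = 3: 3+0=3, 3+1=4, 3+2=5, 3+6=2
a = 4: 4+0=4, 4+1=5, 4+2=6, 4+6=3
a = 6: 6+0=6, 6+1=0, 6+2=1, 6+6=5
A + B = {0, 1, 2, 3, 4, 5, 6}, so |A + B| = 7.
Verify: 7 ≥ 7? Yes ✓.

CD lower bound = 7, actual |A + B| = 7.


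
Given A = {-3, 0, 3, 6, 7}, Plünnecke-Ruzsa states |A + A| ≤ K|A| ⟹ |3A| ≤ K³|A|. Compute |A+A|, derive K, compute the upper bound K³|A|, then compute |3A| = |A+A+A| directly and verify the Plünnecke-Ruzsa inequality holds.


|A| = 5.
Step 1: Compute A + A by enumerating all 25 pairs.
A + A = {-6, -3, 0, 3, 4, 6, 7, 9, 10, 12, 13, 14}, so |A + A| = 12.
Step 2: Doubling constant K = |A + A|/|A| = 12/5 = 12/5 ≈ 2.4000.
Step 3: Plünnecke-Ruzsa gives |3A| ≤ K³·|A| = (2.4000)³ · 5 ≈ 69.1200.
Step 4: Compute 3A = A + A + A directly by enumerating all triples (a,b,c) ∈ A³; |3A| = 22.
Step 5: Check 22 ≤ 69.1200? Yes ✓.

K = 12/5, Plünnecke-Ruzsa bound K³|A| ≈ 69.1200, |3A| = 22, inequality holds.


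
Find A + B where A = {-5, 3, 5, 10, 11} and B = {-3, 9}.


A + B = {a + b : a ∈ A, b ∈ B}.
Enumerate all |A|·|B| = 5·2 = 10 pairs (a, b) and collect distinct sums.
a = -5: -5+-3=-8, -5+9=4
a = 3: 3+-3=0, 3+9=12
a = 5: 5+-3=2, 5+9=14
a = 10: 10+-3=7, 10+9=19
a = 11: 11+-3=8, 11+9=20
Collecting distinct sums: A + B = {-8, 0, 2, 4, 7, 8, 12, 14, 19, 20}
|A + B| = 10

A + B = {-8, 0, 2, 4, 7, 8, 12, 14, 19, 20}


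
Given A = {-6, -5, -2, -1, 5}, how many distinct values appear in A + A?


A + A = {a + a' : a, a' ∈ A}; |A| = 5.
General bounds: 2|A| - 1 ≤ |A + A| ≤ |A|(|A|+1)/2, i.e. 9 ≤ |A + A| ≤ 15.
Lower bound 2|A|-1 is attained iff A is an arithmetic progression.
Enumerate sums a + a' for a ≤ a' (symmetric, so this suffices):
a = -6: -6+-6=-12, -6+-5=-11, -6+-2=-8, -6+-1=-7, -6+5=-1
a = -5: -5+-5=-10, -5+-2=-7, -5+-1=-6, -5+5=0
a = -2: -2+-2=-4, -2+-1=-3, -2+5=3
a = -1: -1+-1=-2, -1+5=4
a = 5: 5+5=10
Distinct sums: {-12, -11, -10, -8, -7, -6, -4, -3, -2, -1, 0, 3, 4, 10}
|A + A| = 14

|A + A| = 14


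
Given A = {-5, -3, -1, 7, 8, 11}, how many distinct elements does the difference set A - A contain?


A - A = {a - a' : a, a' ∈ A}; |A| = 6.
Bounds: 2|A|-1 ≤ |A - A| ≤ |A|² - |A| + 1, i.e. 11 ≤ |A - A| ≤ 31.
Note: 0 ∈ A - A always (from a - a). The set is symmetric: if d ∈ A - A then -d ∈ A - A.
Enumerate nonzero differences d = a - a' with a > a' (then include -d):
Positive differences: {1, 2, 3, 4, 8, 9, 10, 11, 12, 13, 14, 16}
Full difference set: {0} ∪ (positive diffs) ∪ (negative diffs).
|A - A| = 1 + 2·12 = 25 (matches direct enumeration: 25).

|A - A| = 25


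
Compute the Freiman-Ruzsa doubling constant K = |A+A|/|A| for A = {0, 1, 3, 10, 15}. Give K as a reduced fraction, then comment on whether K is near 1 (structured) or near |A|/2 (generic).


|A| = 5.
Compute A + A by enumerating all 25 pairs.
A + A = {0, 1, 2, 3, 4, 6, 10, 11, 13, 15, 16, 18, 20, 25, 30}, so |A + A| = 15.
K = |A + A| / |A| = 15/5 = 3/1 ≈ 3.0000.
Reference: AP of size 5 gives K = 9/5 ≈ 1.8000; a fully generic set of size 5 gives K ≈ 3.0000.

|A| = 5, |A + A| = 15, K = 15/5 = 3/1.


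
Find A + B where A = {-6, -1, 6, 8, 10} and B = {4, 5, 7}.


A + B = {a + b : a ∈ A, b ∈ B}.
Enumerate all |A|·|B| = 5·3 = 15 pairs (a, b) and collect distinct sums.
a = -6: -6+4=-2, -6+5=-1, -6+7=1
a = -1: -1+4=3, -1+5=4, -1+7=6
a = 6: 6+4=10, 6+5=11, 6+7=13
a = 8: 8+4=12, 8+5=13, 8+7=15
a = 10: 10+4=14, 10+5=15, 10+7=17
Collecting distinct sums: A + B = {-2, -1, 1, 3, 4, 6, 10, 11, 12, 13, 14, 15, 17}
|A + B| = 13

A + B = {-2, -1, 1, 3, 4, 6, 10, 11, 12, 13, 14, 15, 17}


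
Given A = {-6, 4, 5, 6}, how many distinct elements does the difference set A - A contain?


A - A = {a - a' : a, a' ∈ A}; |A| = 4.
Bounds: 2|A|-1 ≤ |A - A| ≤ |A|² - |A| + 1, i.e. 7 ≤ |A - A| ≤ 13.
Note: 0 ∈ A - A always (from a - a). The set is symmetric: if d ∈ A - A then -d ∈ A - A.
Enumerate nonzero differences d = a - a' with a > a' (then include -d):
Positive differences: {1, 2, 10, 11, 12}
Full difference set: {0} ∪ (positive diffs) ∪ (negative diffs).
|A - A| = 1 + 2·5 = 11 (matches direct enumeration: 11).

|A - A| = 11


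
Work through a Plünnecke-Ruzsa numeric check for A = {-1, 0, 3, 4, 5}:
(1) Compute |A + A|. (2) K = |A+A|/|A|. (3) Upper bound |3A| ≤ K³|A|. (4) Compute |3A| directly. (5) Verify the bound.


|A| = 5.
Step 1: Compute A + A by enumerating all 25 pairs.
A + A = {-2, -1, 0, 2, 3, 4, 5, 6, 7, 8, 9, 10}, so |A + A| = 12.
Step 2: Doubling constant K = |A + A|/|A| = 12/5 = 12/5 ≈ 2.4000.
Step 3: Plünnecke-Ruzsa gives |3A| ≤ K³·|A| = (2.4000)³ · 5 ≈ 69.1200.
Step 4: Compute 3A = A + A + A directly by enumerating all triples (a,b,c) ∈ A³; |3A| = 19.
Step 5: Check 19 ≤ 69.1200? Yes ✓.

K = 12/5, Plünnecke-Ruzsa bound K³|A| ≈ 69.1200, |3A| = 19, inequality holds.


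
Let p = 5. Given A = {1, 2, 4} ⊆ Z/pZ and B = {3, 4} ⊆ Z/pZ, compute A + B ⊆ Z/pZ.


Work in Z/5Z: reduce every sum a + b modulo 5.
Enumerate all 6 pairs:
a = 1: 1+3=4, 1+4=0
a = 2: 2+3=0, 2+4=1
a = 4: 4+3=2, 4+4=3
Distinct residues collected: {0, 1, 2, 3, 4}
|A + B| = 5 (out of 5 total residues).

A + B = {0, 1, 2, 3, 4}


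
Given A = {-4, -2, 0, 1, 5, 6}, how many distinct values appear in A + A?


A + A = {a + a' : a, a' ∈ A}; |A| = 6.
General bounds: 2|A| - 1 ≤ |A + A| ≤ |A|(|A|+1)/2, i.e. 11 ≤ |A + A| ≤ 21.
Lower bound 2|A|-1 is attained iff A is an arithmetic progression.
Enumerate sums a + a' for a ≤ a' (symmetric, so this suffices):
a = -4: -4+-4=-8, -4+-2=-6, -4+0=-4, -4+1=-3, -4+5=1, -4+6=2
a = -2: -2+-2=-4, -2+0=-2, -2+1=-1, -2+5=3, -2+6=4
a = 0: 0+0=0, 0+1=1, 0+5=5, 0+6=6
a = 1: 1+1=2, 1+5=6, 1+6=7
a = 5: 5+5=10, 5+6=11
a = 6: 6+6=12
Distinct sums: {-8, -6, -4, -3, -2, -1, 0, 1, 2, 3, 4, 5, 6, 7, 10, 11, 12}
|A + A| = 17

|A + A| = 17


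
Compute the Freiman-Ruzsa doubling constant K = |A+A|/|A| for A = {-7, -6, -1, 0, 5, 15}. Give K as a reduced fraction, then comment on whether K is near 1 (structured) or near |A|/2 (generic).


|A| = 6.
Compute A + A by enumerating all 36 pairs.
A + A = {-14, -13, -12, -8, -7, -6, -2, -1, 0, 4, 5, 8, 9, 10, 14, 15, 20, 30}, so |A + A| = 18.
K = |A + A| / |A| = 18/6 = 3/1 ≈ 3.0000.
Reference: AP of size 6 gives K = 11/6 ≈ 1.8333; a fully generic set of size 6 gives K ≈ 3.5000.

|A| = 6, |A + A| = 18, K = 18/6 = 3/1.


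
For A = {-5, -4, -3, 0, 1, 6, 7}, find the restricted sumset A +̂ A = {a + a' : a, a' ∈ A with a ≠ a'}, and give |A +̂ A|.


Restricted sumset: A +̂ A = {a + a' : a ∈ A, a' ∈ A, a ≠ a'}.
Equivalently, take A + A and drop any sum 2a that is achievable ONLY as a + a for a ∈ A (i.e. sums representable only with equal summands).
Enumerate pairs (a, a') with a < a' (symmetric, so each unordered pair gives one sum; this covers all a ≠ a'):
  -5 + -4 = -9
  -5 + -3 = -8
  -5 + 0 = -5
  -5 + 1 = -4
  -5 + 6 = 1
  -5 + 7 = 2
  -4 + -3 = -7
  -4 + 0 = -4
  -4 + 1 = -3
  -4 + 6 = 2
  -4 + 7 = 3
  -3 + 0 = -3
  -3 + 1 = -2
  -3 + 6 = 3
  -3 + 7 = 4
  0 + 1 = 1
  0 + 6 = 6
  0 + 7 = 7
  1 + 6 = 7
  1 + 7 = 8
  6 + 7 = 13
Collected distinct sums: {-9, -8, -7, -5, -4, -3, -2, 1, 2, 3, 4, 6, 7, 8, 13}
|A +̂ A| = 15
(Reference bound: |A +̂ A| ≥ 2|A| - 3 for |A| ≥ 2, with |A| = 7 giving ≥ 11.)

|A +̂ A| = 15


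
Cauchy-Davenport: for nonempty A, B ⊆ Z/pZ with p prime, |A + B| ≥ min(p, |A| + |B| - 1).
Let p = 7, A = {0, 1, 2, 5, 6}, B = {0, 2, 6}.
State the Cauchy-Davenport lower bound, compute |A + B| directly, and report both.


Cauchy-Davenport: |A + B| ≥ min(p, |A| + |B| - 1) for A, B nonempty in Z/pZ.
|A| = 5, |B| = 3, p = 7.
CD lower bound = min(7, 5 + 3 - 1) = min(7, 7) = 7.
Compute A + B mod 7 directly:
a = 0: 0+0=0, 0+2=2, 0+6=6
a = 1: 1+0=1, 1+2=3, 1+6=0
a = 2: 2+0=2, 2+2=4, 2+6=1
a = 5: 5+0=5, 5+2=0, 5+6=4
a = 6: 6+0=6, 6+2=1, 6+6=5
A + B = {0, 1, 2, 3, 4, 5, 6}, so |A + B| = 7.
Verify: 7 ≥ 7? Yes ✓.

CD lower bound = 7, actual |A + B| = 7.


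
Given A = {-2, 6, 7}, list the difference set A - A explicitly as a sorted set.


A - A = {a - a' : a, a' ∈ A}.
Compute a - a' for each ordered pair (a, a'):
a = -2: -2--2=0, -2-6=-8, -2-7=-9
a = 6: 6--2=8, 6-6=0, 6-7=-1
a = 7: 7--2=9, 7-6=1, 7-7=0
Collecting distinct values (and noting 0 appears from a-a):
A - A = {-9, -8, -1, 0, 1, 8, 9}
|A - A| = 7

A - A = {-9, -8, -1, 0, 1, 8, 9}


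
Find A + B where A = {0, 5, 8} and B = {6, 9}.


A + B = {a + b : a ∈ A, b ∈ B}.
Enumerate all |A|·|B| = 3·2 = 6 pairs (a, b) and collect distinct sums.
a = 0: 0+6=6, 0+9=9
a = 5: 5+6=11, 5+9=14
a = 8: 8+6=14, 8+9=17
Collecting distinct sums: A + B = {6, 9, 11, 14, 17}
|A + B| = 5

A + B = {6, 9, 11, 14, 17}


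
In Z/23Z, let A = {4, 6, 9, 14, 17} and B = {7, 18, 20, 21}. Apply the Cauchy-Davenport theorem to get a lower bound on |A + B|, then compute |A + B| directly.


Cauchy-Davenport: |A + B| ≥ min(p, |A| + |B| - 1) for A, B nonempty in Z/pZ.
|A| = 5, |B| = 4, p = 23.
CD lower bound = min(23, 5 + 4 - 1) = min(23, 8) = 8.
Compute A + B mod 23 directly:
a = 4: 4+7=11, 4+18=22, 4+20=1, 4+21=2
a = 6: 6+7=13, 6+18=1, 6+20=3, 6+21=4
a = 9: 9+7=16, 9+18=4, 9+20=6, 9+21=7
a = 14: 14+7=21, 14+18=9, 14+20=11, 14+21=12
a = 17: 17+7=1, 17+18=12, 17+20=14, 17+21=15
A + B = {1, 2, 3, 4, 6, 7, 9, 11, 12, 13, 14, 15, 16, 21, 22}, so |A + B| = 15.
Verify: 15 ≥ 8? Yes ✓.

CD lower bound = 8, actual |A + B| = 15.


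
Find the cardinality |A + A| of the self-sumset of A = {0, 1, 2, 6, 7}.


A + A = {a + a' : a, a' ∈ A}; |A| = 5.
General bounds: 2|A| - 1 ≤ |A + A| ≤ |A|(|A|+1)/2, i.e. 9 ≤ |A + A| ≤ 15.
Lower bound 2|A|-1 is attained iff A is an arithmetic progression.
Enumerate sums a + a' for a ≤ a' (symmetric, so this suffices):
a = 0: 0+0=0, 0+1=1, 0+2=2, 0+6=6, 0+7=7
a = 1: 1+1=2, 1+2=3, 1+6=7, 1+7=8
a = 2: 2+2=4, 2+6=8, 2+7=9
a = 6: 6+6=12, 6+7=13
a = 7: 7+7=14
Distinct sums: {0, 1, 2, 3, 4, 6, 7, 8, 9, 12, 13, 14}
|A + A| = 12

|A + A| = 12


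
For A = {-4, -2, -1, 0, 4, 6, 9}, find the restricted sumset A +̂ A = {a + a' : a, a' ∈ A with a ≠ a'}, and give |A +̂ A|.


Restricted sumset: A +̂ A = {a + a' : a ∈ A, a' ∈ A, a ≠ a'}.
Equivalently, take A + A and drop any sum 2a that is achievable ONLY as a + a for a ∈ A (i.e. sums representable only with equal summands).
Enumerate pairs (a, a') with a < a' (symmetric, so each unordered pair gives one sum; this covers all a ≠ a'):
  -4 + -2 = -6
  -4 + -1 = -5
  -4 + 0 = -4
  -4 + 4 = 0
  -4 + 6 = 2
  -4 + 9 = 5
  -2 + -1 = -3
  -2 + 0 = -2
  -2 + 4 = 2
  -2 + 6 = 4
  -2 + 9 = 7
  -1 + 0 = -1
  -1 + 4 = 3
  -1 + 6 = 5
  -1 + 9 = 8
  0 + 4 = 4
  0 + 6 = 6
  0 + 9 = 9
  4 + 6 = 10
  4 + 9 = 13
  6 + 9 = 15
Collected distinct sums: {-6, -5, -4, -3, -2, -1, 0, 2, 3, 4, 5, 6, 7, 8, 9, 10, 13, 15}
|A +̂ A| = 18
(Reference bound: |A +̂ A| ≥ 2|A| - 3 for |A| ≥ 2, with |A| = 7 giving ≥ 11.)

|A +̂ A| = 18


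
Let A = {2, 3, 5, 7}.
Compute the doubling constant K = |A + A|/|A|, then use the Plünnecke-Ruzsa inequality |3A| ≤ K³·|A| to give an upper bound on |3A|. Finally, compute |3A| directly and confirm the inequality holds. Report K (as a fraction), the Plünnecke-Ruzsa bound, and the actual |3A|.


|A| = 4.
Step 1: Compute A + A by enumerating all 16 pairs.
A + A = {4, 5, 6, 7, 8, 9, 10, 12, 14}, so |A + A| = 9.
Step 2: Doubling constant K = |A + A|/|A| = 9/4 = 9/4 ≈ 2.2500.
Step 3: Plünnecke-Ruzsa gives |3A| ≤ K³·|A| = (2.2500)³ · 4 ≈ 45.5625.
Step 4: Compute 3A = A + A + A directly by enumerating all triples (a,b,c) ∈ A³; |3A| = 14.
Step 5: Check 14 ≤ 45.5625? Yes ✓.

K = 9/4, Plünnecke-Ruzsa bound K³|A| ≈ 45.5625, |3A| = 14, inequality holds.


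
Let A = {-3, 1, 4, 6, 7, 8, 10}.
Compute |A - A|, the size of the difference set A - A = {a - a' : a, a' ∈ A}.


A - A = {a - a' : a, a' ∈ A}; |A| = 7.
Bounds: 2|A|-1 ≤ |A - A| ≤ |A|² - |A| + 1, i.e. 13 ≤ |A - A| ≤ 43.
Note: 0 ∈ A - A always (from a - a). The set is symmetric: if d ∈ A - A then -d ∈ A - A.
Enumerate nonzero differences d = a - a' with a > a' (then include -d):
Positive differences: {1, 2, 3, 4, 5, 6, 7, 9, 10, 11, 13}
Full difference set: {0} ∪ (positive diffs) ∪ (negative diffs).
|A - A| = 1 + 2·11 = 23 (matches direct enumeration: 23).

|A - A| = 23


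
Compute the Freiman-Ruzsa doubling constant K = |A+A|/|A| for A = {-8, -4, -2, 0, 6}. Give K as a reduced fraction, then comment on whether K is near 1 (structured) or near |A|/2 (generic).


|A| = 5.
Compute A + A by enumerating all 25 pairs.
A + A = {-16, -12, -10, -8, -6, -4, -2, 0, 2, 4, 6, 12}, so |A + A| = 12.
K = |A + A| / |A| = 12/5 (already in lowest terms) ≈ 2.4000.
Reference: AP of size 5 gives K = 9/5 ≈ 1.8000; a fully generic set of size 5 gives K ≈ 3.0000.

|A| = 5, |A + A| = 12, K = 12/5.


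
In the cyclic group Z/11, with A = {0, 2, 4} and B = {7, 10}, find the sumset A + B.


Work in Z/11Z: reduce every sum a + b modulo 11.
Enumerate all 6 pairs:
a = 0: 0+7=7, 0+10=10
a = 2: 2+7=9, 2+10=1
a = 4: 4+7=0, 4+10=3
Distinct residues collected: {0, 1, 3, 7, 9, 10}
|A + B| = 6 (out of 11 total residues).

A + B = {0, 1, 3, 7, 9, 10}


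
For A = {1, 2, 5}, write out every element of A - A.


A - A = {a - a' : a, a' ∈ A}.
Compute a - a' for each ordered pair (a, a'):
a = 1: 1-1=0, 1-2=-1, 1-5=-4
a = 2: 2-1=1, 2-2=0, 2-5=-3
a = 5: 5-1=4, 5-2=3, 5-5=0
Collecting distinct values (and noting 0 appears from a-a):
A - A = {-4, -3, -1, 0, 1, 3, 4}
|A - A| = 7

A - A = {-4, -3, -1, 0, 1, 3, 4}


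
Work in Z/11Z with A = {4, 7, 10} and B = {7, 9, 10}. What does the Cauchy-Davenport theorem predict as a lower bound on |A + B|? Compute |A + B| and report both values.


Cauchy-Davenport: |A + B| ≥ min(p, |A| + |B| - 1) for A, B nonempty in Z/pZ.
|A| = 3, |B| = 3, p = 11.
CD lower bound = min(11, 3 + 3 - 1) = min(11, 5) = 5.
Compute A + B mod 11 directly:
a = 4: 4+7=0, 4+9=2, 4+10=3
a = 7: 7+7=3, 7+9=5, 7+10=6
a = 10: 10+7=6, 10+9=8, 10+10=9
A + B = {0, 2, 3, 5, 6, 8, 9}, so |A + B| = 7.
Verify: 7 ≥ 5? Yes ✓.

CD lower bound = 5, actual |A + B| = 7.


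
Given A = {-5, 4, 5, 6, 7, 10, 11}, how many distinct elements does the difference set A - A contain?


A - A = {a - a' : a, a' ∈ A}; |A| = 7.
Bounds: 2|A|-1 ≤ |A - A| ≤ |A|² - |A| + 1, i.e. 13 ≤ |A - A| ≤ 43.
Note: 0 ∈ A - A always (from a - a). The set is symmetric: if d ∈ A - A then -d ∈ A - A.
Enumerate nonzero differences d = a - a' with a > a' (then include -d):
Positive differences: {1, 2, 3, 4, 5, 6, 7, 9, 10, 11, 12, 15, 16}
Full difference set: {0} ∪ (positive diffs) ∪ (negative diffs).
|A - A| = 1 + 2·13 = 27 (matches direct enumeration: 27).

|A - A| = 27
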